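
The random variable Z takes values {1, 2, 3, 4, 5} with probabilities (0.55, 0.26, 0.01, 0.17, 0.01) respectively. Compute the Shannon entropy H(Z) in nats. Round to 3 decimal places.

1.072 nats

H(Z) = −Σ p·ln p.
  −(0.55)·ln(0.55) = 0.3288
  −(0.26)·ln(0.26) = 0.3502
  −(0.01)·ln(0.01) = 0.0461
  −(0.17)·ln(0.17) = 0.3012
  −(0.01)·ln(0.01) = 0.0461
Sum: 0.3288 + 0.3502 + 0.0461 + 0.3012 + 0.0461 = 1.072 nats.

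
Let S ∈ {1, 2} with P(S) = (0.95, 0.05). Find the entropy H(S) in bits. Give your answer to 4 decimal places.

0.2864 bits

H(S) = −Σ p·log₂ p.
  −(0.95)·log₂(0.95) = 0.07030
  −(0.05)·log₂(0.05) = 0.21610
Sum: 0.07030 + 0.21610 = 0.2864 bits.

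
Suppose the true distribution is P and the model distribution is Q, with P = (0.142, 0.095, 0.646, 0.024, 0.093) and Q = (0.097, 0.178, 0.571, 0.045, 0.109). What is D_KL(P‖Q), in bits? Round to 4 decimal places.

D(P‖Q) = Σ p·log₂(p/q).
  0.142·log₂(0.142/0.097) = 0.07808
  0.095·log₂(0.095/0.178) = -0.08606
  0.646·log₂(0.646/0.571) = 0.11502
  0.024·log₂(0.024/0.045) = -0.02177
  0.093·log₂(0.093/0.109) = -0.02130
D(P‖Q) = 0.0640 bits.

0.0640 bits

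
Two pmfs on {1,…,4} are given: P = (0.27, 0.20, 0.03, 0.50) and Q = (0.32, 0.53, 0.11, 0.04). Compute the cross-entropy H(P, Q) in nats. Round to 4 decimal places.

H(P,Q) = −Σ p·ln q.
  −0.27·ln(0.32) = 0.30765
  −0.20·ln(0.53) = 0.12698
  −0.03·ln(0.11) = 0.06622
  −0.50·ln(0.04) = 1.60944
H(P,Q) = 2.1103 nats.

2.1103 nats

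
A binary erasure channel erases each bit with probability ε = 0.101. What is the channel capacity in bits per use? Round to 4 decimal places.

Binary erasure channel: capacity C = 1 − ε.
C = 1 − 0.101 = 0.8990 bits per channel use.

0.8990 bits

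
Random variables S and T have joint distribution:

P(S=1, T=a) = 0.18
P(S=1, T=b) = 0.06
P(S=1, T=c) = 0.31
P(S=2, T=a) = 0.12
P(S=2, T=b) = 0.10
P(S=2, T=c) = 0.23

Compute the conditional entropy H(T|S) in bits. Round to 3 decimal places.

1.407 bits

Marginals: p(S) = (0.5500, 0.4500), p(T) = (0.3000, 0.1600, 0.5400).
H(T|S) = Σ p(S) · H(T|S=·).
  S=1: p=0.5500, H(T|S=1) = 1.3423
  S=2: p=0.4500, H(T|S=2) = 1.4856
Weighted sum = 1.407 bits.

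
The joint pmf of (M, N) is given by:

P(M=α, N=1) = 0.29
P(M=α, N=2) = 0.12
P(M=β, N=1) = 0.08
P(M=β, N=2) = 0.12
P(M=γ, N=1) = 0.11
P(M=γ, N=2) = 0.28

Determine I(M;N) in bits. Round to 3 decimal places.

0.112 bits

Marginals: p(M) = (0.4100, 0.2000, 0.3900), p(N) = (0.4800, 0.5200).
I(M;N) = Σ p(x,y)·log₂[p(x,y)/(p(x)p(y))].
  (α,1): 0.29·log₂(1.4736) = 0.1622
  (α,2): 0.12·log₂(0.5629) = -0.0995
  (β,1): 0.08·log₂(0.8333) = -0.0210
  (β,2): 0.12·log₂(1.1538) = 0.0248
  (γ,1): 0.11·log₂(0.5876) = -0.0844
  (γ,2): 0.28·log₂(1.3807) = 0.1303
Sum = 0.112 bits.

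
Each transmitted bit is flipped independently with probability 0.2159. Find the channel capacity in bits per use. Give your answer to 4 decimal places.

0.2474 bits

Binary symmetric channel: C = 1 − h₂(ε) where h₂ is the binary entropy function.
h₂(0.2159) = −0.2159·log₂0.2159 − 0.7841·log₂0.7841 = 0.7526.
C = 1 − 0.7526 = 0.2474 bits per channel use.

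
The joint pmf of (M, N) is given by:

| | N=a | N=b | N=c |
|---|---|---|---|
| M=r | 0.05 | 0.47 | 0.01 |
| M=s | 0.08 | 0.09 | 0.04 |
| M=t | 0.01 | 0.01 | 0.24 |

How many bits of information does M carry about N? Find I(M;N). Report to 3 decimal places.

0.629 bits

Marginals: p(M) = (0.5300, 0.2100, 0.2600), p(N) = (0.1400, 0.5700, 0.2900).
I(M;N) = Σ p(x,y)·log₂[p(x,y)/(p(x)p(y))].
  (r,a): 0.05·log₂(0.6739) = -0.0285
  (r,b): 0.47·log₂(1.5558) = 0.2997
  (r,c): 0.01·log₂(0.0651) = -0.0394
  (s,a): 0.08·log₂(2.7211) = 0.1155
  (s,b): 0.09·log₂(0.7519) = -0.0370
  (s,c): 0.04·log₂(0.6568) = -0.0243
  (t,a): 0.01·log₂(0.2747) = -0.0186
  (t,b): 0.01·log₂(0.0675) = -0.0389
  (t,c): 0.24·log₂(3.1830) = 0.4009
Sum = 0.629 bits.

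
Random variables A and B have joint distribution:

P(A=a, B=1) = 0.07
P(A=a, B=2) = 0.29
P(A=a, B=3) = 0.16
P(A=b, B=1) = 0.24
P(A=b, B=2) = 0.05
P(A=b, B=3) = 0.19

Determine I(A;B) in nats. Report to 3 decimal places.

Marginals: p(A) = (0.5200, 0.4800), p(B) = (0.3100, 0.3400, 0.3500).
I(A;B) = H(A) + H(B) − H(A,B).
H(A) = 0.6923, H(B) = 1.0973, H(A,B) = 1.6462.
I(A;B) = 0.6923 + 1.0973 − 1.6462 = 0.143 nats.

0.143 nats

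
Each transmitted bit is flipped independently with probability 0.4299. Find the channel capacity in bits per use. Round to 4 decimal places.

Binary symmetric channel: C = 1 − h₂(ε) where h₂ is the binary entropy function.
h₂(0.4299) = −0.4299·log₂0.4299 − 0.5701·log₂0.5701 = 0.9858.
C = 1 − 0.9858 = 0.0142 bits per channel use.

0.0142 bits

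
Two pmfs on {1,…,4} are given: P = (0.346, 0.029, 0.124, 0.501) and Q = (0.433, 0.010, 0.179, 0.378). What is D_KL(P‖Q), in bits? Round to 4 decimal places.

0.0705 bits

D(P‖Q) = Σ p·log₂(p/q).
  0.346·log₂(0.346/0.433) = -0.11196
  0.029·log₂(0.029/0.010) = 0.04455
  0.124·log₂(0.124/0.179) = -0.06567
  0.501·log₂(0.501/0.378) = 0.20362
D(P‖Q) = 0.0705 bits.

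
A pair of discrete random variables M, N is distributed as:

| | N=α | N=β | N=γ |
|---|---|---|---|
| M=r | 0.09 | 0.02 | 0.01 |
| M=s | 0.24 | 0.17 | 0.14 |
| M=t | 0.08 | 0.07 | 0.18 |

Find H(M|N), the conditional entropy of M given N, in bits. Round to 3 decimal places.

Marginals: p(M) = (0.1200, 0.5500, 0.3300), p(N) = (0.4100, 0.2600, 0.3300).
H(M|N) = Σ p(N) · H(M|N=·).
  N=α: p=0.4100, H(M|N=α) = 1.3925
  N=β: p=0.2600, H(M|N=β) = 1.1951
  N=γ: p=0.3300, H(M|N=γ) = 1.1546
Weighted sum = 1.263 bits.

1.263 bits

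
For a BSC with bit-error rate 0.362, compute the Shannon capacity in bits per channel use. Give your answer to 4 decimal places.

0.0557 bits

Binary symmetric channel: C = 1 − h₂(ε) where h₂ is the binary entropy function.
h₂(0.362) = −0.362·log₂0.362 − 0.638·log₂0.638 = 0.9443.
C = 1 − 0.9443 = 0.0557 bits per channel use.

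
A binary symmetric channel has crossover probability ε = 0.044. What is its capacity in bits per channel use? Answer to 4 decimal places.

Binary symmetric channel: C = 1 − h₂(ε) where h₂ is the binary entropy function.
h₂(0.044) = −0.044·log₂0.044 − 0.956·log₂0.956 = 0.2603.
C = 1 − 0.2603 = 0.7397 bits per channel use.

0.7397 bits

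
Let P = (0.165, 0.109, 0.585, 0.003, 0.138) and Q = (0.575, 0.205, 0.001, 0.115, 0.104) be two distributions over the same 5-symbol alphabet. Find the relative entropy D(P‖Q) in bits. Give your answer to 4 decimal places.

5.0215 bits

D(P‖Q) = Σ p·log₂(p/q).
  0.165·log₂(0.165/0.575) = -0.29718
  0.109·log₂(0.109/0.205) = -0.09933
  0.585·log₂(0.585/0.001) = 5.37749
  0.003·log₂(0.003/0.115) = -0.01578
  0.138·log₂(0.138/0.104) = 0.05632
D(P‖Q) = 5.0215 bits.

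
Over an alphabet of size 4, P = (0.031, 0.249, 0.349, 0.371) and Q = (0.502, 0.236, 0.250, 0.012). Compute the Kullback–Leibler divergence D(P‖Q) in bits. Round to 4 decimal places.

D(P‖Q) = Σ p·log₂(p/q).
  0.031·log₂(0.031/0.502) = -0.12454
  0.249·log₂(0.249/0.236) = 0.01926
  0.349·log₂(0.349/0.250) = 0.16797
  0.371·log₂(0.371/0.012) = 1.83657
D(P‖Q) = 1.8993 bits.

1.8993 bits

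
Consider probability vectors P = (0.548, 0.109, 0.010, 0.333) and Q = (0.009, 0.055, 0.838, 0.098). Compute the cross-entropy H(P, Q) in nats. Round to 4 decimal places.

H(P,Q) = −Σ p·ln q.
  −0.548·ln(0.009) = 2.58137
  −0.109·ln(0.055) = 0.31615
  −0.010·ln(0.838) = 0.00177
  −0.333·ln(0.098) = 0.77349
H(P,Q) = 3.6728 nats.

3.6728 nats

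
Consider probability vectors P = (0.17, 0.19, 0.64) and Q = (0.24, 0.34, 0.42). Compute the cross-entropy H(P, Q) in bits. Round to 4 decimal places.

1.4467 bits

H(P,Q) = −Σ p·log₂ q.
  −0.17·log₂(0.24) = 0.35001
  −0.19·log₂(0.34) = 0.29571
  −0.64·log₂(0.42) = 0.80098
H(P,Q) = 1.4467 bits.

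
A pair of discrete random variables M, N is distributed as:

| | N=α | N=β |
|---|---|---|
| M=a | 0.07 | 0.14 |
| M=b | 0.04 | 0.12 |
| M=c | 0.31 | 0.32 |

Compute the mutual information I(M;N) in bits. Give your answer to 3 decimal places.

0.029 bits

Marginals: p(M) = (0.2100, 0.1600, 0.6300), p(N) = (0.4200, 0.5800).
I(M;N) = H(M) + H(N) − H(M,N).
H(M) = 1.3158, H(N) = 0.9815, H(M,N) = 2.2683.
I(M;N) = 1.3158 + 0.9815 − 2.2683 = 0.029 bits.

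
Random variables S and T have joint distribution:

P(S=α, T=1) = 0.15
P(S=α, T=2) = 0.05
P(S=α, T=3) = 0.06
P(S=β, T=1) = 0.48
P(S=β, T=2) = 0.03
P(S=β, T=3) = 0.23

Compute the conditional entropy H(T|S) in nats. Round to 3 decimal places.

0.826 nats

Marginals: p(S) = (0.2600, 0.7400), p(T) = (0.6300, 0.0800, 0.2900).
H(T|S) = Σ p(S) · H(T|S=·).
  S=α: p=0.2600, H(T|S=α) = 0.9728
  S=β: p=0.7400, H(T|S=β) = 0.7739
Weighted sum = 0.826 nats.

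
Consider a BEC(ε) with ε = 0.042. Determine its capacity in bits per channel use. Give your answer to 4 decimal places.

Binary erasure channel: capacity C = 1 − ε.
C = 1 − 0.042 = 0.9580 bits per channel use.

0.9580 bits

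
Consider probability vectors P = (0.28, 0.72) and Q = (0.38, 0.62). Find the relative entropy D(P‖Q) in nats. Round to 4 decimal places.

D(P‖Q) = Σ p·ln(p/q).
  0.28·ln(0.28/0.38) = -0.08551
  0.72·ln(0.72/0.62) = 0.10766
D(P‖Q) = 0.0222 nats.

0.0222 nats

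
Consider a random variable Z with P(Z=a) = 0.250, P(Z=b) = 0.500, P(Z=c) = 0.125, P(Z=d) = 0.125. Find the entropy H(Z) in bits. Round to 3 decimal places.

H(Z) = −Σ p·log₂ p.
  −(0.250)·log₂(0.250) = 0.5000
  −(0.500)·log₂(0.500) = 0.5000
  −(0.125)·log₂(0.125) = 0.3750
  −(0.125)·log₂(0.125) = 0.3750
Sum: 0.5000 + 0.5000 + 0.3750 + 0.3750 = 1.750 bits.

1.750 bits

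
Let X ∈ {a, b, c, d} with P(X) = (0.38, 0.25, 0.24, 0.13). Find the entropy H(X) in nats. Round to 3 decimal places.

1.322 nats

H(X) = −Σ p·ln p.
  −(0.38)·ln(0.38) = 0.3677
  −(0.25)·ln(0.25) = 0.3466
  −(0.24)·ln(0.24) = 0.3425
  −(0.13)·ln(0.13) = 0.2652
Sum: 0.3677 + 0.3466 + 0.3425 + 0.2652 = 1.322 nats.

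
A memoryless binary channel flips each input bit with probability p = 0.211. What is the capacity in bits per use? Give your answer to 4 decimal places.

0.2566 bits

Binary symmetric channel: C = 1 − h₂(ε) where h₂ is the binary entropy function.
h₂(0.211) = −0.211·log₂0.211 − 0.789·log₂0.789 = 0.7434.
C = 1 − 0.7434 = 0.2566 bits per channel use.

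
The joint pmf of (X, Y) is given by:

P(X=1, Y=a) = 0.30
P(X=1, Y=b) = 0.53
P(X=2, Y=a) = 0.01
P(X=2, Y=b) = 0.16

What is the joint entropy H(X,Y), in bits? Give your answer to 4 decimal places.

1.4960 bits

H(X,Y) = −Σ p(x,y)·log₂ p(x,y) over all 4 cells.
  cell (1,a): −0.30·log₂0.30 = 0.52109
  cell (1,b): −0.53·log₂0.53 = 0.48545
  cell (2,a): −0.01·log₂0.01 = 0.06644
  cell (2,b): −0.16·log₂0.16 = 0.42302
Sum = 1.4960 bits.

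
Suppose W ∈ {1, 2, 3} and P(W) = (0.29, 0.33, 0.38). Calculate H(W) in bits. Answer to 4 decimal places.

H(W) = −Σ p·log₂ p.
  −(0.29)·log₂(0.29) = 0.51790
  −(0.33)·log₂(0.33) = 0.52782
  −(0.38)·log₂(0.38) = 0.53045
Sum: 0.51790 + 0.52782 + 0.53045 = 1.5762 bits.

1.5762 bits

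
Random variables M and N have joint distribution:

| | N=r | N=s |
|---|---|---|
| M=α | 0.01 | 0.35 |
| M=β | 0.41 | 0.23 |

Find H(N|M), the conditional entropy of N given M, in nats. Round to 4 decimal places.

0.4637 nats

Chain rule: H(N|M) = H(M,N) − H(M).
Marginals: p(M) = (0.3600, 0.6400), p(N) = (0.4200, 0.5800).
H(M,N) = 1.1171 nats; H(M) = 0.6534 nats.
H(N|M) = 1.1171 − 0.6534 = 0.4637 nats.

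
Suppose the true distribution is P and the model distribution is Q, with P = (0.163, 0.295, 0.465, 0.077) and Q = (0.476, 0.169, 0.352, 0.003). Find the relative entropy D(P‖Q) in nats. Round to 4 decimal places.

0.3690 nats

D(P‖Q) = Σ p·ln(p/q).
  0.163·ln(0.163/0.476) = -0.17468
  0.295·ln(0.295/0.169) = 0.16434
  0.465·ln(0.465/0.352) = 0.12946
  0.077·ln(0.077/0.003) = 0.24988
D(P‖Q) = 0.3690 nats.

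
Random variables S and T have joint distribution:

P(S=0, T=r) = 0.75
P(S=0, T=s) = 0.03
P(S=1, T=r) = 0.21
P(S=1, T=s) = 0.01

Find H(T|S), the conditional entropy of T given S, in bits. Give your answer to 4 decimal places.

0.2421 bits

Chain rule: H(T|S) = H(S,T) − H(S).
Marginals: p(S) = (0.7800, 0.2200), p(T) = (0.9600, 0.0400).
H(S,T) = 1.0023 bits; H(S) = 0.7602 bits.
H(T|S) = 1.0023 − 0.7602 = 0.2421 bits.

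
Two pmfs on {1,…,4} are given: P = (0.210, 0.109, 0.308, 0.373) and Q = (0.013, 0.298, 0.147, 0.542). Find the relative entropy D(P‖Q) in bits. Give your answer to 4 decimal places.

0.8123 bits

D(P‖Q) = Σ p·log₂(p/q).
  0.210·log₂(0.210/0.013) = 0.84290
  0.109·log₂(0.109/0.298) = -0.15816
  0.308·log₂(0.308/0.147) = 0.32867
  0.373·log₂(0.373/0.542) = -0.20109
D(P‖Q) = 0.8123 bits.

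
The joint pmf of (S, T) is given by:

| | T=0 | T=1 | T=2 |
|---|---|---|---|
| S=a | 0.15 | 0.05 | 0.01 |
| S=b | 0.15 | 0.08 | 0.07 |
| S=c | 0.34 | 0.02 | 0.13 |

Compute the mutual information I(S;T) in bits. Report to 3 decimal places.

Marginals: p(S) = (0.2100, 0.3000, 0.4900), p(T) = (0.6400, 0.1500, 0.2100).
I(S;T) = Σ p(x,y)·log₂[p(x,y)/(p(x)p(y))].
  (a,0): 0.15·log₂(1.1161) = 0.0238
  (a,1): 0.05·log₂(1.5873) = 0.0333
  (a,2): 0.01·log₂(0.2268) = -0.0214
  (b,0): 0.15·log₂(0.7812) = -0.0534
  (b,1): 0.08·log₂(1.7778) = 0.0664
  (b,2): 0.07·log₂(1.1111) = 0.0106
  (c,0): 0.34·log₂(1.0842) = 0.0396
  (c,1): 0.02·log₂(0.2721) = -0.0376
  (c,2): 0.13·log₂(1.2634) = 0.0438
Sum = 0.105 bits.

0.105 bits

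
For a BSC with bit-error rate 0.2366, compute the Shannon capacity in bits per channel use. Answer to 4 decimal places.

Binary symmetric channel: C = 1 − h₂(ε) where h₂ is the binary entropy function.
h₂(0.2366) = −0.2366·log₂0.2366 − 0.7634·log₂0.7634 = 0.7893.
C = 1 − 0.7893 = 0.2107 bits per channel use.

0.2107 bits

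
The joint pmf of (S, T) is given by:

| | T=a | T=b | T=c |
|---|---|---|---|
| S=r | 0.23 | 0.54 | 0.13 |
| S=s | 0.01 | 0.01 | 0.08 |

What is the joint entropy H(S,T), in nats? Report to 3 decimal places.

H(S,T) = −Σ p(x,y)·ln p(x,y) over all 6 cells.
  cell (r,a): −0.23·ln0.23 = 0.3380
  cell (r,b): −0.54·ln0.54 = 0.3327
  cell (r,c): −0.13·ln0.13 = 0.2652
  cell (s,a): −0.01·ln0.01 = 0.0461
  cell (s,b): −0.01·ln0.01 = 0.0461
  cell (s,c): −0.08·ln0.08 = 0.2021
Sum = 1.230 nats.

1.230 nats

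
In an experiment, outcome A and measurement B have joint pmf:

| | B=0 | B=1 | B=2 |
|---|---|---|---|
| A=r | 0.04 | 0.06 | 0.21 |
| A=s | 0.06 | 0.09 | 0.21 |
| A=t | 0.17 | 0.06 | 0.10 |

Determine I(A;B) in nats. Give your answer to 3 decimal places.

0.079 nats

Marginals: p(A) = (0.3100, 0.3600, 0.3300), p(B) = (0.2700, 0.2100, 0.5200).
I(A;B) = H(A) + H(B) − H(A,B).
H(A) = 1.0967, H(B) = 1.0213, H(A,B) = 2.0388.
I(A;B) = 1.0967 + 1.0213 − 2.0388 = 0.079 nats.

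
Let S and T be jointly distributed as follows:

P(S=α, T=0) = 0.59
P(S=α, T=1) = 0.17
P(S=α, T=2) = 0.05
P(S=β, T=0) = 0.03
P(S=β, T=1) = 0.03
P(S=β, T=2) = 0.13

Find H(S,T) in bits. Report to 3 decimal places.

H(S,T) = −Σ p(x,y)·log₂ p(x,y) over all 6 cells.
  cell (α,0): −0.59·log₂0.59 = 0.4491
  cell (α,1): −0.17·log₂0.17 = 0.4346
  cell (α,2): −0.05·log₂0.05 = 0.2161
  cell (β,0): −0.03·log₂0.03 = 0.1518
  cell (β,1): −0.03·log₂0.03 = 0.1518
  cell (β,2): −0.13·log₂0.13 = 0.3826
Sum = 1.786 bits.

1.786 bits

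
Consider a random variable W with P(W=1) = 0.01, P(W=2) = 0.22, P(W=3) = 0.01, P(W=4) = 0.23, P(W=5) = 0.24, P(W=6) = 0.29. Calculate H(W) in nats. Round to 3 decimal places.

1.465 nats

H(W) = −Σ p·ln p.
  −(0.01)·ln(0.01) = 0.0461
  −(0.22)·ln(0.22) = 0.3331
  −(0.01)·ln(0.01) = 0.0461
  −(0.23)·ln(0.23) = 0.3380
  −(0.24)·ln(0.24) = 0.3425
  −(0.29)·ln(0.29) = 0.3590
Sum: 0.0461 + 0.3331 + 0.0461 + 0.3380 + 0.3425 + 0.3590 = 1.465 nats.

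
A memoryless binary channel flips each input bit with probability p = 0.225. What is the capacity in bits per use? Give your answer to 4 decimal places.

Binary symmetric channel: C = 1 − h₂(ε) where h₂ is the binary entropy function.
h₂(0.225) = −0.225·log₂0.225 − 0.775·log₂0.775 = 0.7692.
C = 1 − 0.7692 = 0.2308 bits per channel use.

0.2308 bits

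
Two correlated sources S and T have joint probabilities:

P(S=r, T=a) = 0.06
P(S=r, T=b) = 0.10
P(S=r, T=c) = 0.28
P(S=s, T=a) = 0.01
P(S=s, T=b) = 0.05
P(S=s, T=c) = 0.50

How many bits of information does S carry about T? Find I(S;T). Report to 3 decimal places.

0.076 bits

Marginals: p(S) = (0.4400, 0.5600), p(T) = (0.0700, 0.1500, 0.7800).
I(S;T) = H(S) + H(T) − H(S,T).
H(S) = 0.9896, H(T) = 0.9587, H(S,T) = 1.8725.
I(S;T) = 0.9896 + 0.9587 − 1.8725 = 0.076 bits.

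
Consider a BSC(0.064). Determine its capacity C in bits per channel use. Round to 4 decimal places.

Binary symmetric channel: C = 1 − h₂(ε) where h₂ is the binary entropy function.
h₂(0.064) = −0.064·log₂0.064 − 0.936·log₂0.936 = 0.3431.
C = 1 − 0.3431 = 0.6569 bits per channel use.

0.6569 bits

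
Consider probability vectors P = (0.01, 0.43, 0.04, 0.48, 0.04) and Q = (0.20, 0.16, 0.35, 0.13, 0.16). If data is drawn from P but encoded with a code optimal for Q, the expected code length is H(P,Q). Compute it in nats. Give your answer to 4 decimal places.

H(P,Q) = −Σ p·ln q.
  −0.01·ln(0.20) = 0.01609
  −0.43·ln(0.16) = 0.78801
  −0.04·ln(0.35) = 0.04199
  −0.48·ln(0.13) = 0.97931
  −0.04·ln(0.16) = 0.07330
H(P,Q) = 1.8987 nats.

1.8987 nats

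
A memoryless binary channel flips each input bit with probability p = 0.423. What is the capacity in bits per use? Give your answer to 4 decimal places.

0.0172 bits

Binary symmetric channel: C = 1 − h₂(ε) where h₂ is the binary entropy function.
h₂(0.423) = −0.423·log₂0.423 − 0.577·log₂0.577 = 0.9828.
C = 1 − 0.9828 = 0.0172 bits per channel use.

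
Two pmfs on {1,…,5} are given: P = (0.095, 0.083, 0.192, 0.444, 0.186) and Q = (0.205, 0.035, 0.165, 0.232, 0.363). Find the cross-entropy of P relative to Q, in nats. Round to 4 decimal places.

H(P,Q) = −Σ p·ln q.
  −0.095·ln(0.205) = 0.15055
  −0.083·ln(0.035) = 0.27825
  −0.192·ln(0.165) = 0.34595
  −0.444·ln(0.232) = 0.64869
  −0.186·ln(0.363) = 0.18848
H(P,Q) = 1.6119 nats.

1.6119 nats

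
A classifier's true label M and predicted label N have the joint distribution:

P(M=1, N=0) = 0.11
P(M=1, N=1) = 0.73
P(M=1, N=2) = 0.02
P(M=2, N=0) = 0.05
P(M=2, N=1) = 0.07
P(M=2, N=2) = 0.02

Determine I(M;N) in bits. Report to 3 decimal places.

0.058 bits

Marginals: p(M) = (0.8600, 0.1400), p(N) = (0.1600, 0.8000, 0.0400).
I(M;N) = H(M) + H(N) − H(M,N).
H(M) = 0.5842, H(N) = 0.8663, H(M,N) = 1.3921.
I(M;N) = 0.5842 + 0.8663 − 1.3921 = 0.058 bits.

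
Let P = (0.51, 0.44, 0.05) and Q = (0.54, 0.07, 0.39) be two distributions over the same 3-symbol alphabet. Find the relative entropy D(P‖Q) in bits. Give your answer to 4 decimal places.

D(P‖Q) = Σ p·log₂(p/q).
  0.51·log₂(0.51/0.54) = -0.04206
  0.44·log₂(0.44/0.07) = 1.16691
  0.05·log₂(0.05/0.39) = -0.14817
D(P‖Q) = 0.9767 bits.

0.9767 bits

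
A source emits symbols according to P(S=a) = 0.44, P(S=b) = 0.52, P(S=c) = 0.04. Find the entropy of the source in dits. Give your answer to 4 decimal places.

0.3605 dits

H(S) = −Σ p·log₁₀ p.
  −(0.44)·log₁₀(0.44) = 0.15688
  −(0.52)·log₁₀(0.52) = 0.14768
  −(0.04)·log₁₀(0.04) = 0.05592
Sum: 0.15688 + 0.14768 + 0.05592 = 0.3605 dits.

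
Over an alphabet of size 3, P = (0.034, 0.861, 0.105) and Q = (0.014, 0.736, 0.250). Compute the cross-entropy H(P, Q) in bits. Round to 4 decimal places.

H(P,Q) = −Σ p·log₂ q.
  −0.034·log₂(0.014) = 0.20939
  −0.861·log₂(0.736) = 0.38075
  −0.105·log₂(0.250) = 0.21000
H(P,Q) = 0.8001 bits.

0.8001 bits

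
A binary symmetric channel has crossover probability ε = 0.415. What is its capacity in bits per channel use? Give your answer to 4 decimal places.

Binary symmetric channel: C = 1 − h₂(ε) where h₂ is the binary entropy function.
h₂(0.415) = −0.415·log₂0.415 − 0.585·log₂0.585 = 0.9791.
C = 1 − 0.9791 = 0.0209 bits per channel use.

0.0209 bits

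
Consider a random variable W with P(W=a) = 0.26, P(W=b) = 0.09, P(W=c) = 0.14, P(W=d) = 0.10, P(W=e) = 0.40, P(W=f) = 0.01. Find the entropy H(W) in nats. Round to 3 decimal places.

1.485 nats

H(W) = −Σ p·ln p.
  −(0.26)·ln(0.26) = 0.3502
  −(0.09)·ln(0.09) = 0.2167
  −(0.14)·ln(0.14) = 0.2753
  −(0.10)·ln(0.10) = 0.2303
  −(0.40)·ln(0.40) = 0.3665
  −(0.01)·ln(0.01) = 0.0461
Sum: 0.3502 + 0.2167 + 0.2753 + 0.2303 + 0.3665 + 0.0461 = 1.485 nats.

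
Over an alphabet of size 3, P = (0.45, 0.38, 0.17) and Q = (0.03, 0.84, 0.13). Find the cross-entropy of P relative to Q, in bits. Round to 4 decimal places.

2.8725 bits

H(P,Q) = −Σ p·log₂ q.
  −0.45·log₂(0.03) = 2.27650
  −0.38·log₂(0.84) = 0.09558
  −0.17·log₂(0.13) = 0.50038
H(P,Q) = 2.8725 bits.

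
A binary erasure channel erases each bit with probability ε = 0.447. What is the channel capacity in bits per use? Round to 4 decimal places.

Binary erasure channel: capacity C = 1 − ε.
C = 1 − 0.447 = 0.5530 bits per channel use.

0.5530 bits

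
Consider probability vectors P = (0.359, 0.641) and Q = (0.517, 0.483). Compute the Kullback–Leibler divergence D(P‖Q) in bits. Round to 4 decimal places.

0.0728 bits

D(P‖Q) = Σ p·log₂(p/q).
  0.359·log₂(0.359/0.517) = -0.18890
  0.641·log₂(0.641/0.483) = 0.26172
D(P‖Q) = 0.0728 bits.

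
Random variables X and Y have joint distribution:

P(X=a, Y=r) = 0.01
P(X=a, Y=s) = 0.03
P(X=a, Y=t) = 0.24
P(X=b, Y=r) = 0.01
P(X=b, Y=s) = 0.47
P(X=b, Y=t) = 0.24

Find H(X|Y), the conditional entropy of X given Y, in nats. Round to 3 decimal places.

0.460 nats

Marginals: p(X) = (0.2800, 0.7200), p(Y) = (0.0200, 0.5000, 0.4800).
H(X|Y) = Σ p(Y) · H(X|Y=·).
  Y=r: p=0.0200, H(X|Y=r) = 0.6931
  Y=s: p=0.5000, H(X|Y=s) = 0.2270
  Y=t: p=0.4800, H(X|Y=t) = 0.6931
Weighted sum = 0.460 nats.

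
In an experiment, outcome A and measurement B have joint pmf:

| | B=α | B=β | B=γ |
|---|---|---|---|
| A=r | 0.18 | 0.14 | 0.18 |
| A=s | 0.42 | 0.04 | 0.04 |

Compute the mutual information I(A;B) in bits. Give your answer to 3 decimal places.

Marginals: p(A) = (0.5000, 0.5000), p(B) = (0.6000, 0.1800, 0.2200).
I(A;B) = H(A) + H(B) − H(A,B).
H(A) = 1.0000, H(B) = 1.3681, H(A,B) = 2.1849.
I(A;B) = 1.0000 + 1.3681 − 2.1849 = 0.183 bits.

0.183 bits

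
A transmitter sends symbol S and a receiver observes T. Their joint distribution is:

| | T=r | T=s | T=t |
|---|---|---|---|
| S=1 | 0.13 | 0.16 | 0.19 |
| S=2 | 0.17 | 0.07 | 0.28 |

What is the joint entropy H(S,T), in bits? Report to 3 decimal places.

2.478 bits

H(S,T) = −Σ p(x,y)·log₂ p(x,y) over all 6 cells.
  cell (1,r): −0.13·log₂0.13 = 0.3826
  cell (1,s): −0.16·log₂0.16 = 0.4230
  cell (1,t): −0.19·log₂0.19 = 0.4552
  cell (2,r): −0.17·log₂0.17 = 0.4346
  cell (2,s): −0.07·log₂0.07 = 0.2686
  cell (2,t): −0.28·log₂0.28 = 0.5142
Sum = 2.478 bits.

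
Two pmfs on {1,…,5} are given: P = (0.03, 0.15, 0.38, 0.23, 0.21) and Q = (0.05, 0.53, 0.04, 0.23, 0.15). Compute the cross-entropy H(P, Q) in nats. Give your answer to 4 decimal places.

H(P,Q) = −Σ p·ln q.
  −0.03·ln(0.05) = 0.08987
  −0.15·ln(0.53) = 0.09523
  −0.38·ln(0.04) = 1.22317
  −0.23·ln(0.23) = 0.33803
  −0.21·ln(0.15) = 0.39840
H(P,Q) = 2.1447 nats.

2.1447 nats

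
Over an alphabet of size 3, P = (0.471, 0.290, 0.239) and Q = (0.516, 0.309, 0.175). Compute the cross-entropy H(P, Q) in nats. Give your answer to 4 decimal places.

1.0688 nats

H(P,Q) = −Σ p·ln q.
  −0.471·ln(0.516) = 0.31164
  −0.290·ln(0.309) = 0.34058
  −0.239·ln(0.175) = 0.41657
H(P,Q) = 1.0688 nats.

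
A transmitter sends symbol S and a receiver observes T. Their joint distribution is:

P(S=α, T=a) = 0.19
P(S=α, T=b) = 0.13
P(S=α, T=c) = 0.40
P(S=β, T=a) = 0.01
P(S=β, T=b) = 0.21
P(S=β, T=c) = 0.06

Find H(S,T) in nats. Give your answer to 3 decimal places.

H(S,T) = −Σ p(x,y)·ln p(x,y) over all 6 cells.
  cell (α,a): −0.19·ln0.19 = 0.3155
  cell (α,b): −0.13·ln0.13 = 0.2652
  cell (α,c): −0.40·ln0.40 = 0.3665
  cell (β,a): −0.01·ln0.01 = 0.0461
  cell (β,b): −0.21·ln0.21 = 0.3277
  cell (β,c): −0.06·ln0.06 = 0.1688
Sum = 1.490 nats.

1.490 nats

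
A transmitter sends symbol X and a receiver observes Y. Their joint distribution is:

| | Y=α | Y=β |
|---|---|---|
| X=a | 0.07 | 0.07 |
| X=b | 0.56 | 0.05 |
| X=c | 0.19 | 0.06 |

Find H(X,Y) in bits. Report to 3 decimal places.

H(X,Y) = −Σ p(x,y)·log₂ p(x,y) over all 6 cells.
  cell (a,α): −0.07·log₂0.07 = 0.2686
  cell (a,β): −0.07·log₂0.07 = 0.2686
  cell (b,α): −0.56·log₂0.56 = 0.4684
  cell (b,β): −0.05·log₂0.05 = 0.2161
  cell (c,α): −0.19·log₂0.19 = 0.4552
  cell (c,β): −0.06·log₂0.06 = 0.2435
Sum = 1.920 bits.

1.920 bits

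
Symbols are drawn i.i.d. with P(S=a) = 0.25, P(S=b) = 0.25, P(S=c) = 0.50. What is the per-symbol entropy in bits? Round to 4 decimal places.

1.5000 bits

H(S) = −Σ p·log₂ p.
  −(0.25)·log₂(0.25) = 0.50000
  −(0.25)·log₂(0.25) = 0.50000
  −(0.50)·log₂(0.50) = 0.50000
Sum: 0.50000 + 0.50000 + 0.50000 = 1.5000 bits.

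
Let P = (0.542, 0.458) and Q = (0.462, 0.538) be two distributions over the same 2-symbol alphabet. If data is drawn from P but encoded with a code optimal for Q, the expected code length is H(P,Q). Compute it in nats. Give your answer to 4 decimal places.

0.7024 nats

H(P,Q) = −Σ p·ln q.
  −0.542·ln(0.462) = 0.41853
  −0.458·ln(0.538) = 0.28391
H(P,Q) = 0.7024 nats.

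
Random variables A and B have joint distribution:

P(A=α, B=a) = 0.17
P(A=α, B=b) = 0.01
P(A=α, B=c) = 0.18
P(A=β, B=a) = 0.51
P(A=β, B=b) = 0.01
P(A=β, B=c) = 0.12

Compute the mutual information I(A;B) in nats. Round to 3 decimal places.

0.055 nats

Marginals: p(A) = (0.3600, 0.6400), p(B) = (0.6800, 0.0200, 0.3000).
I(A;B) = H(A) + H(B) − H(A,B).
H(A) = 0.6534, H(B) = 0.7017, H(A,B) = 1.2998.
I(A;B) = 0.6534 + 0.7017 − 1.2998 = 0.055 nats.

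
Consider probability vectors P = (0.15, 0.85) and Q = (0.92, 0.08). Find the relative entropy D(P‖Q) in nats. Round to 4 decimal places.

1.7367 nats

D(P‖Q) = Σ p·ln(p/q).
  0.15·ln(0.15/0.92) = -0.27206
  0.85·ln(0.85/0.08) = 2.00873
D(P‖Q) = 1.7367 nats.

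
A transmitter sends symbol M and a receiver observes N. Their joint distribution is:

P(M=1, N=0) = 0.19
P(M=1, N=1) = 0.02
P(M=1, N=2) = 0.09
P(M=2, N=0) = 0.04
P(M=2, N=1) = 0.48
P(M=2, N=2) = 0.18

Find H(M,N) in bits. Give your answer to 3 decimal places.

2.020 bits

H(M,N) = −Σ p(x,y)·log₂ p(x,y) over all 6 cells.
  cell (1,0): −0.19·log₂0.19 = 0.4552
  cell (1,1): −0.02·log₂0.02 = 0.1129
  cell (1,2): −0.09·log₂0.09 = 0.3127
  cell (2,0): −0.04·log₂0.04 = 0.1858
  cell (2,1): −0.48·log₂0.48 = 0.5083
  cell (2,2): −0.18·log₂0.18 = 0.4453
Sum = 2.020 bits.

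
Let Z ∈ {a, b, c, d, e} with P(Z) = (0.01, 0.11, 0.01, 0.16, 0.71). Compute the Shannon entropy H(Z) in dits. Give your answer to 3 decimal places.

0.378 dits

H(Z) = −Σ p·log₁₀ p.
  −(0.01)·log₁₀(0.01) = 0.0200
  −(0.11)·log₁₀(0.11) = 0.1054
  −(0.01)·log₁₀(0.01) = 0.0200
  −(0.16)·log₁₀(0.16) = 0.1273
  −(0.71)·log₁₀(0.71) = 0.1056
Sum: 0.0200 + 0.1054 + 0.0200 + 0.1273 + 0.1056 = 0.378 dits.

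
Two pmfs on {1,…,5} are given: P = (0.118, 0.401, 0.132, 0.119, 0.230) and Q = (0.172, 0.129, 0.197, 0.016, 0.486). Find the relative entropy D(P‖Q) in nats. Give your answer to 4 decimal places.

0.4242 nats

D(P‖Q) = Σ p·ln(p/q).
  0.118·ln(0.118/0.172) = -0.04446
  0.401·ln(0.401/0.129) = 0.45479
  0.132·ln(0.132/0.197) = -0.05285
  0.119·ln(0.119/0.016) = 0.23878
  0.230·ln(0.230/0.486) = -0.17207
D(P‖Q) = 0.4242 nats.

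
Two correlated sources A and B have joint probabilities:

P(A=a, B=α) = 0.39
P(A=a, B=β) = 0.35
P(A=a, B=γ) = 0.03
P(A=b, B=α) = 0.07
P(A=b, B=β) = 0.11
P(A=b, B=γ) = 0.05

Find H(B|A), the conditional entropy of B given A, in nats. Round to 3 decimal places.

Marginals: p(A) = (0.7700, 0.2300), p(B) = (0.4600, 0.4600, 0.0800).
H(B|A) = Σ p(A) · H(B|A=·).
  A=a: p=0.7700, H(B|A=a) = 0.8294
  A=b: p=0.2300, H(B|A=b) = 1.0466
Weighted sum = 0.879 nats.

0.879 nats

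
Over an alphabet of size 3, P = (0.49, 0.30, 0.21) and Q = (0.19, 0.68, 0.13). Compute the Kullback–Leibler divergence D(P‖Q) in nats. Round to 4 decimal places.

D(P‖Q) = Σ p·ln(p/q).
  0.49·ln(0.49/0.19) = 0.46422
  0.30·ln(0.30/0.68) = -0.24549
  0.21·ln(0.21/0.13) = 0.10071
D(P‖Q) = 0.3194 nats.

0.3194 nats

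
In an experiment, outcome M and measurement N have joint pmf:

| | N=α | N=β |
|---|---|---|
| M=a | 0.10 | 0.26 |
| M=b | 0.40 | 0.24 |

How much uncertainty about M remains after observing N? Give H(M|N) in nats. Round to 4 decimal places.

Chain rule: H(M|N) = H(M,N) − H(N).
Marginals: p(M) = (0.3600, 0.6400), p(N) = (0.5000, 0.5000).
H(M,N) = 1.2895 nats; H(N) = 0.6931 nats.
H(M|N) = 1.2895 − 0.6931 = 0.5964 nats.

0.5964 nats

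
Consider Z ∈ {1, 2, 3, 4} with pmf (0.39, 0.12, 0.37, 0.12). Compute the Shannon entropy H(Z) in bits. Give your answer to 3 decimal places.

1.795 bits

H(Z) = −Σ p·log₂ p.
  −(0.39)·log₂(0.39) = 0.5298
  −(0.12)·log₂(0.12) = 0.3671
  −(0.37)·log₂(0.37) = 0.5307
  −(0.12)·log₂(0.12) = 0.3671
Sum: 0.5298 + 0.3671 + 0.5307 + 0.3671 = 1.795 bits.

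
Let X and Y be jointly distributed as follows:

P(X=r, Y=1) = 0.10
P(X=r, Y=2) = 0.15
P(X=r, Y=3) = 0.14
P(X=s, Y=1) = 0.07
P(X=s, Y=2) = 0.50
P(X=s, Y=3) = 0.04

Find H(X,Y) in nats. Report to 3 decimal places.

H(X,Y) = −Σ p(x,y)·ln p(x,y) over all 6 cells.
  cell (r,1): −0.10·ln0.10 = 0.2303
  cell (r,2): −0.15·ln0.15 = 0.2846
  cell (r,3): −0.14·ln0.14 = 0.2753
  cell (s,1): −0.07·ln0.07 = 0.1861
  cell (s,2): −0.50·ln0.50 = 0.3466
  cell (s,3): −0.04·ln0.04 = 0.1288
Sum = 1.452 nats.

1.452 nats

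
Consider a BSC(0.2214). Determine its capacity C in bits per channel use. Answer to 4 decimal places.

0.2373 bits

Binary symmetric channel: C = 1 − h₂(ε) where h₂ is the binary entropy function.
h₂(0.2214) = −0.2214·log₂0.2214 − 0.7786·log₂0.7786 = 0.7627.
C = 1 − 0.7627 = 0.2373 bits per channel use.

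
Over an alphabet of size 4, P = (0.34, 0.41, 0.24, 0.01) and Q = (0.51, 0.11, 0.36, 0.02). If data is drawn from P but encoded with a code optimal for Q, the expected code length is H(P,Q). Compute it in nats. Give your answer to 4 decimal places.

H(P,Q) = −Σ p·ln q.
  −0.34·ln(0.51) = 0.22894
  −0.41·ln(0.11) = 0.90498
  −0.24·ln(0.36) = 0.24520
  −0.01·ln(0.02) = 0.03912
H(P,Q) = 1.4182 nats.

1.4182 nats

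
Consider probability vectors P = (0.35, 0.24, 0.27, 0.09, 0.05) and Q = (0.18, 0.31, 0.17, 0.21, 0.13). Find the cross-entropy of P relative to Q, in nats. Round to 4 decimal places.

1.6022 nats

H(P,Q) = −Σ p·ln q.
  −0.35·ln(0.18) = 0.60018
  −0.24·ln(0.31) = 0.28108
  −0.27·ln(0.17) = 0.47843
  −0.09·ln(0.21) = 0.14046
  −0.05·ln(0.13) = 0.10201
H(P,Q) = 1.6022 nats.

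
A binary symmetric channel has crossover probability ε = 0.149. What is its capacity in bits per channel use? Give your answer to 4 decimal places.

0.3927 bits

Binary symmetric channel: C = 1 − h₂(ε) where h₂ is the binary entropy function.
h₂(0.149) = −0.149·log₂0.149 − 0.851·log₂0.851 = 0.6073.
C = 1 − 0.6073 = 0.3927 bits per channel use.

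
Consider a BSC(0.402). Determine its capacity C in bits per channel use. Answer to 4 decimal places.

0.0279 bits

Binary symmetric channel: C = 1 − h₂(ε) where h₂ is the binary entropy function.
h₂(0.402) = −0.402·log₂0.402 − 0.598·log₂0.598 = 0.9721.
C = 1 − 0.9721 = 0.0279 bits per channel use.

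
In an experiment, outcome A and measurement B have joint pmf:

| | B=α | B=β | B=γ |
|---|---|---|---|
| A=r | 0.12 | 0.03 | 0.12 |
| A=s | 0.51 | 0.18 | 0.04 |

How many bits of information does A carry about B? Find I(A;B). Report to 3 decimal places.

0.145 bits

Marginals: p(A) = (0.2700, 0.7300), p(B) = (0.6300, 0.2100, 0.1600).
I(A;B) = H(A) + H(B) − H(A,B).
H(A) = 0.8415, H(B) = 1.3158, H(A,B) = 2.0124.
I(A;B) = 0.8415 + 1.3158 − 2.0124 = 0.145 bits.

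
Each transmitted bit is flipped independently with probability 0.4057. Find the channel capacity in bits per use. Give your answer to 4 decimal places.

Binary symmetric channel: C = 1 − h₂(ε) where h₂ is the binary entropy function.
h₂(0.4057) = −0.4057·log₂0.4057 − 0.5943·log₂0.5943 = 0.9742.
C = 1 − 0.9742 = 0.0258 bits per channel use.

0.0258 bits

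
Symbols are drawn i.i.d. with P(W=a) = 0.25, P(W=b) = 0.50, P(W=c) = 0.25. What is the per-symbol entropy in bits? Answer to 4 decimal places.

H(W) = −Σ p·log₂ p.
  −(0.25)·log₂(0.25) = 0.50000
  −(0.50)·log₂(0.50) = 0.50000
  −(0.25)·log₂(0.25) = 0.50000
Sum: 0.50000 + 0.50000 + 0.50000 = 1.5000 bits.

1.5000 bits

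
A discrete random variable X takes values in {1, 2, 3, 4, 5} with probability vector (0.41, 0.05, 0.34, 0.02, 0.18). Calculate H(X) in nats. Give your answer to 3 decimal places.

H(X) = −Σ p·ln p.
  −(0.41)·ln(0.41) = 0.3656
  −(0.05)·ln(0.05) = 0.1498
  −(0.34)·ln(0.34) = 0.3668
  −(0.02)·ln(0.02) = 0.0782
  −(0.18)·ln(0.18) = 0.3087
Sum: 0.3656 + 0.1498 + 0.3668 + 0.0782 + 0.3087 = 1.269 nats.

1.269 nats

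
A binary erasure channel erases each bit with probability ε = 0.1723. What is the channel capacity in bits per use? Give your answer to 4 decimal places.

Binary erasure channel: capacity C = 1 − ε.
C = 1 − 0.1723 = 0.8277 bits per channel use.

0.8277 bits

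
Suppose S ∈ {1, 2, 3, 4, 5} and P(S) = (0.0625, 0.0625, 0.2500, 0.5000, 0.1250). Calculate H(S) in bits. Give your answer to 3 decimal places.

1.875 bits

H(S) = −Σ p·log₂ p.
  −(0.0625)·log₂(0.0625) = 0.2500
  −(0.0625)·log₂(0.0625) = 0.2500
  −(0.2500)·log₂(0.2500) = 0.5000
  −(0.5000)·log₂(0.5000) = 0.5000
  −(0.1250)·log₂(0.1250) = 0.3750
Sum: 0.2500 + 0.2500 + 0.5000 + 0.5000 + 0.3750 = 1.875 bits.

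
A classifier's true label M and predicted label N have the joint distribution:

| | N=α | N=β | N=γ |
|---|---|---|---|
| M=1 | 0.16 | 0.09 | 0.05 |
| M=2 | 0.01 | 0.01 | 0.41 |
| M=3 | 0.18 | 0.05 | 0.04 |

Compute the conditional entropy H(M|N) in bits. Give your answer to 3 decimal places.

Marginals: p(M) = (0.3000, 0.4300, 0.2700), p(N) = (0.3500, 0.1500, 0.5000).
H(M|N) = Σ p(N) · H(M|N=·).
  N=α: p=0.3500, H(M|N=α) = 1.1562
  N=β: p=0.1500, H(M|N=β) = 1.2310
  N=γ: p=0.5000, H(M|N=γ) = 0.8585
Weighted sum = 1.019 bits.

1.019 bits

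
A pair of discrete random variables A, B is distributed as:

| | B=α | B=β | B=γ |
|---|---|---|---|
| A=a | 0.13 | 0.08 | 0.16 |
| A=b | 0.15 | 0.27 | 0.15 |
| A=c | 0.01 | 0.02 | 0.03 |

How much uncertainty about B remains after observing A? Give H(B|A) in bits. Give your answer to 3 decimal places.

1.523 bits

Chain rule: H(B|A) = H(A,B) − H(A).
Marginals: p(A) = (0.3700, 0.5700, 0.0600), p(B) = (0.2900, 0.3700, 0.3400).
H(A,B) = 2.7594 bits; H(A) = 1.2365 bits.
H(B|A) = 2.7594 − 1.2365 = 1.523 bits.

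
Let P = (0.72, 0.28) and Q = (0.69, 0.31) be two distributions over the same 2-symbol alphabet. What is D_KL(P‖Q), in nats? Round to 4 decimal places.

0.0021 nats

D(P‖Q) = Σ p·ln(p/q).
  0.72·ln(0.72/0.69) = 0.03064
  0.28·ln(0.28/0.31) = -0.02850
D(P‖Q) = 0.0021 nats.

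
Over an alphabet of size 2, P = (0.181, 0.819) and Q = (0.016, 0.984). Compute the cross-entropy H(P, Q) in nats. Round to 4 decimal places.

H(P,Q) = −Σ p·ln q.
  −0.181·ln(0.016) = 0.74847
  −0.819·ln(0.984) = 0.01321
H(P,Q) = 0.7617 nats.

0.7617 nats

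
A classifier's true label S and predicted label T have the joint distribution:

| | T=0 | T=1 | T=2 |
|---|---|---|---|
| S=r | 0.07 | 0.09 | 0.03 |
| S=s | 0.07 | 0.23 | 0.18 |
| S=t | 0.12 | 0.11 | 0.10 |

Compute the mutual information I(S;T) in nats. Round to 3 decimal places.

Marginals: p(S) = (0.1900, 0.4800, 0.3300), p(T) = (0.2600, 0.4300, 0.3100).
I(S;T) = H(S) + H(T) − H(S,T).
H(S) = 1.0337, H(T) = 1.0762, H(S,T) = 2.0684.
I(S;T) = 1.0337 + 1.0762 − 2.0684 = 0.042 nats.

0.042 nats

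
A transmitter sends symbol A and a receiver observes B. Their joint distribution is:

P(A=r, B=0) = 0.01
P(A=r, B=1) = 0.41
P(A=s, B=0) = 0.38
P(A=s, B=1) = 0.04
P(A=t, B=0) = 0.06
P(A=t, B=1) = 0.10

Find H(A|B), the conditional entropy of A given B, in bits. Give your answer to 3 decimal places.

Chain rule: H(A|B) = H(A,B) − H(B).
Marginals: p(A) = (0.4200, 0.4200, 0.1600), p(B) = (0.4500, 0.5500).
H(A,B) = 1.8858 bits; H(B) = 0.9928 bits.
H(A|B) = 1.8858 − 0.9928 = 0.893 bits.

0.893 bits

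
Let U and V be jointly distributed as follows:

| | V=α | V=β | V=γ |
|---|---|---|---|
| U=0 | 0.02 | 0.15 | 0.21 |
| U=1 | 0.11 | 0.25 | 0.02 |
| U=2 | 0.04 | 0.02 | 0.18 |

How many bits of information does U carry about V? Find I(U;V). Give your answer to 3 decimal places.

0.339 bits

Marginals: p(U) = (0.3800, 0.3800, 0.2400), p(V) = (0.1700, 0.4200, 0.4100).
I(U;V) = H(U) + H(V) − H(U,V).
H(U) = 1.5550, H(V) = 1.4876, H(U,V) = 2.7033.
I(U;V) = 1.5550 + 1.4876 − 2.7033 = 0.339 bits.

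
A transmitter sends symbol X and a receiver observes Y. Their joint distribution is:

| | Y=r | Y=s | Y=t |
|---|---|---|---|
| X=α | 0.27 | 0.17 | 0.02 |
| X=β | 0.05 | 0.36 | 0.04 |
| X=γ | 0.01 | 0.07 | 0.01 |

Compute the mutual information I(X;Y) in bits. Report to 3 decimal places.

0.194 bits

Marginals: p(X) = (0.4600, 0.4500, 0.0900), p(Y) = (0.3300, 0.6000, 0.0700).
I(X;Y) = Σ p(x,y)·log₂[p(x,y)/(p(x)p(y))].
  (α,r): 0.27·log₂(1.7787) = 0.2243
  (α,s): 0.17·log₂(0.6159) = -0.1189
  (α,t): 0.02·log₂(0.6211) = -0.0137
  (β,r): 0.05·log₂(0.3367) = -0.0785
  (β,s): 0.36·log₂(1.3333) = 0.1494
  (β,t): 0.04·log₂(1.2698) = 0.0138
  (γ,r): 0.01·log₂(0.3367) = -0.0157
  (γ,s): 0.07·log₂(1.2963) = 0.0262
  (γ,t): 0.01·log₂(1.5873) = 0.0067
Sum = 0.194 bits.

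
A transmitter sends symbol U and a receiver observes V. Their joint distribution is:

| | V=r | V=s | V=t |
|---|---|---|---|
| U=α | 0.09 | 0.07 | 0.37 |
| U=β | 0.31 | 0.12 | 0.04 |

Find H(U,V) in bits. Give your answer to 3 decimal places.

2.189 bits

H(U,V) = −Σ p(x,y)·log₂ p(x,y) over all 6 cells.
  cell (α,r): −0.09·log₂0.09 = 0.3127
  cell (α,s): −0.07·log₂0.07 = 0.2686
  cell (α,t): −0.37·log₂0.37 = 0.5307
  cell (β,r): −0.31·log₂0.31 = 0.5238
  cell (β,s): −0.12·log₂0.12 = 0.3671
  cell (β,t): −0.04·log₂0.04 = 0.1858
Sum = 2.189 bits.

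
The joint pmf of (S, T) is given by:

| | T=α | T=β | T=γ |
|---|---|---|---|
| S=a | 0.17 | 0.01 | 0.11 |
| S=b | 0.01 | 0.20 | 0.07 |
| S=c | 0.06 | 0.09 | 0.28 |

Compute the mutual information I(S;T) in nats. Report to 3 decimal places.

0.253 nats

Marginals: p(S) = (0.2900, 0.2800, 0.4300), p(T) = (0.2400, 0.3000, 0.4600).
I(S;T) = H(S) + H(T) − H(S,T).
H(S) = 1.0783, H(T) = 1.0609, H(S,T) = 1.8861.
I(S;T) = 1.0783 + 1.0609 − 1.8861 = 0.253 nats.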